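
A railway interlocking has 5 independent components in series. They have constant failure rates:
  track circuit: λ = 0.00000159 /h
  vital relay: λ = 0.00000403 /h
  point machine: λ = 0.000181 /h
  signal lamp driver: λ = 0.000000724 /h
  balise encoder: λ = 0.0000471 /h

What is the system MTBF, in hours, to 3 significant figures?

4270

Series of exponential components: λ_sys = Σ λ_i
λ_sys = 0.00000159 + 0.00000403 + 0.000181 + 0.000000724 + 0.0000471 = 2.3444e-04 /h
MTBF = 1 / λ_sys = 4270 h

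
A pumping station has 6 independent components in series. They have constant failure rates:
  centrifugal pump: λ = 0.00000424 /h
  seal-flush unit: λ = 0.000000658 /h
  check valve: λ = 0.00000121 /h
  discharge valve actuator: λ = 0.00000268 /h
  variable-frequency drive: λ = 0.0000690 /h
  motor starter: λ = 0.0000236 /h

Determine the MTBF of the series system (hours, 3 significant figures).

Series of exponential components: λ_sys = Σ λ_i
λ_sys = 0.00000424 + 0.000000658 + 0.00000121 + 0.00000268 + 0.0000690 + 0.0000236 = 1.0139e-04 /h
MTBF = 1 / λ_sys = 9860 h

9860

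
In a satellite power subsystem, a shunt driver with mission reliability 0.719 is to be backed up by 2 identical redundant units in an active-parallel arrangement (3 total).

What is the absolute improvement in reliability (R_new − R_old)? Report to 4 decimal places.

0.2588

R_before = 0.719
R_after = 1 − (1 − 0.719)^3 = 0.9778
ΔR = 0.9778 − 0.719 = 0.2588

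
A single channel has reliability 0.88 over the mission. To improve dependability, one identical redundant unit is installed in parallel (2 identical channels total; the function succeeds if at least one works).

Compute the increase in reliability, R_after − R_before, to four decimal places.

R_before = 0.88
R_after = 1 − (1 − 0.88)^2 = 0.9856
ΔR = 0.9856 − 0.88 = 0.1056

0.1056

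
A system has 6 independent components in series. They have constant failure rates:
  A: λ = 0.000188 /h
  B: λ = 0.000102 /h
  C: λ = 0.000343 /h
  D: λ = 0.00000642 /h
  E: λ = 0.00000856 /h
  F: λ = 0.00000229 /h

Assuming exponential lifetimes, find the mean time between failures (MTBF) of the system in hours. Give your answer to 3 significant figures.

1540

Series of exponential components: λ_sys = Σ λ_i
λ_sys = 0.000188 + 0.000102 + 0.000343 + 0.00000642 + 0.00000856 + 0.00000229 = 6.5027e-04 /h
MTBF = 1 / λ_sys = 1540 h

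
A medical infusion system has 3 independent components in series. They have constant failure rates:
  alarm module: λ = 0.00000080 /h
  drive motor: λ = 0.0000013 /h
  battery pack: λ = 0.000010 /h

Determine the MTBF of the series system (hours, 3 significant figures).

82600

Series of exponential components: λ_sys = Σ λ_i
λ_sys = 0.00000080 + 0.0000013 + 0.000010 = 1.2100e-05 /h
MTBF = 1 / λ_sys = 82600 h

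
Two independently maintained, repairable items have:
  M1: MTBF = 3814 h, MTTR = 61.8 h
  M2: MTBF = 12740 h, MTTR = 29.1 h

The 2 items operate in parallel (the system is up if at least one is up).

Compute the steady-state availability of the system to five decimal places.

0.99996

A(M1) = MTBF/(MTBF+MTTR) = 3814/(3814+61.8) = 0.984055
A(M2) = MTBF/(MTBF+MTTR) = 12740/(12740+29.1) = 0.997721
Parallel availability: 1 − (1 − 0.984055)(1 − 0.997721) = 0.99996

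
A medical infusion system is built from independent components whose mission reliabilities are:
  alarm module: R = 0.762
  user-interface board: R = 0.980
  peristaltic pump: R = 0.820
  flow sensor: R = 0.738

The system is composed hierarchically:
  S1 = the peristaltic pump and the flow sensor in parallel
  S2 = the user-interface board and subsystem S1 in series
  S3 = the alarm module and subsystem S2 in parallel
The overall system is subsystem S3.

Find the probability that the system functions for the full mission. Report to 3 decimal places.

Parallel (peristaltic pump and flow sensor): 1 − (1 − 0.82000)(1 − 0.73800) = 0.95284
Series (user-interface board and [0.95284]): 0.98000 × 0.95284 = 0.93378
Parallel (alarm module and [0.93378]): 1 − (1 − 0.76200)(1 − 0.93378) = 0.984

0.984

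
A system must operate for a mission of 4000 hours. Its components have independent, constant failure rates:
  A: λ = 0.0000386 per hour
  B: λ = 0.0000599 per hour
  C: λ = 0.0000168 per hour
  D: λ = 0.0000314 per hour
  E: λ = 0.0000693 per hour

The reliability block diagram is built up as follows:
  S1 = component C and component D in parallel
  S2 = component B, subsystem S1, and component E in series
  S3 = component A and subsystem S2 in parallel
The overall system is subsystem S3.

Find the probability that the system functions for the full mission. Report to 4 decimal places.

0.9416

R(A) = exp(−0.0000386 × 4000) = 0.856929
R(B) = exp(−0.0000599 × 4000) = 0.786943
R(C) = exp(−0.0000168 × 4000) = 0.935008
R(D) = exp(−0.0000314 × 4000) = 0.881968
R(E) = exp(−0.0000693 × 4000) = 0.757903
Parallel (C and D): 1 − (1 − 0.935008)(1 − 0.881968) = 0.992329
Series (B, [0.992329], and E): 0.786943 × 0.992329 × 0.757903 = 0.591851
Parallel (A and [0.591851]): 1 − (1 − 0.856929)(1 − 0.591851) = 0.9416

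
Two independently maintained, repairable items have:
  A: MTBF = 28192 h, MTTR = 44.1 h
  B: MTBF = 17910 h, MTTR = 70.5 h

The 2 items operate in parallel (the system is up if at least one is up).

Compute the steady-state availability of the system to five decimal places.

A(A) = MTBF/(MTBF+MTTR) = 28192/(28192+44.1) = 0.998438
A(B) = MTBF/(MTBF+MTTR) = 17910/(17910+70.5) = 0.996079
Parallel availability: 1 − (1 − 0.998438)(1 − 0.996079) = 0.99999

0.99999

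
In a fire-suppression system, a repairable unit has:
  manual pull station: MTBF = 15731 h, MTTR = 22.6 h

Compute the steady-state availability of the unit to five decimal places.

A(manual pull station) = MTBF/(MTBF+MTTR) = 15731/(15731+22.6) = 0.99857

0.99857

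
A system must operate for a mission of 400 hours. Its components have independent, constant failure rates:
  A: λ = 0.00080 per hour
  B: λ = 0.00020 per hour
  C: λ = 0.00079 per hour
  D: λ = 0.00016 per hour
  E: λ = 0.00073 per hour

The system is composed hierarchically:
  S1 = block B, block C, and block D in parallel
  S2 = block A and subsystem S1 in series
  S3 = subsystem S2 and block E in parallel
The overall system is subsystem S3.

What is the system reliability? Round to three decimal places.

0.930

R(A) = exp(−0.00080 × 400) = 0.72615
R(B) = exp(−0.00020 × 400) = 0.92312
R(C) = exp(−0.00079 × 400) = 0.72906
R(D) = exp(−0.00016 × 400) = 0.93800
R(E) = exp(−0.00073 × 400) = 0.74677
Parallel (B, C, and D): 1 − (1 − 0.92312)(1 − 0.72906)(1 − 0.93800) = 0.99871
Series (A and [0.99871]): 0.72615 × 0.99871 = 0.72521
Parallel ([0.72521] and E): 1 − (1 − 0.72521)(1 − 0.74677) = 0.930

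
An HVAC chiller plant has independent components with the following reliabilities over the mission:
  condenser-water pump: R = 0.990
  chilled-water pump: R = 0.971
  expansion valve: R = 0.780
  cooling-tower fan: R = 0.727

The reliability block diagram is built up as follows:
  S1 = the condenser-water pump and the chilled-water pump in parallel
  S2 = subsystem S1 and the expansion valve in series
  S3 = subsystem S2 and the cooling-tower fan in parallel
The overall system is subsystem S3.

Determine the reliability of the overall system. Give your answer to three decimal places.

Parallel (condenser-water pump and chilled-water pump): 1 − (1 − 0.99000)(1 − 0.97100) = 0.99971
Series ([0.99971] and expansion valve): 0.99971 × 0.78000 = 0.77977
Parallel ([0.77977] and cooling-tower fan): 1 − (1 − 0.77977)(1 − 0.72700) = 0.940

0.940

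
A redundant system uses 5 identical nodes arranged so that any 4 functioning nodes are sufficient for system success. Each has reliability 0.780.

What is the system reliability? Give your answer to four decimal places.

R = Σ_{i=4}^{5} C(5,i) p^i (1−p)^{5−i} with p = 0.780
C(5,4)·0.780^4·0.220^1 = 0.407166
C(5,5)·0.780^5·0.220^0 = 0.288717
Sum = 0.6959

0.6959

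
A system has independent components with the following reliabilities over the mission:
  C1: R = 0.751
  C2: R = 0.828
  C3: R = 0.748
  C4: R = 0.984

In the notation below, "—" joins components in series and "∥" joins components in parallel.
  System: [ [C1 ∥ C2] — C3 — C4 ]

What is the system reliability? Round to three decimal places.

Parallel (C1 and C2): 1 − (1 − 0.75100)(1 − 0.82800) = 0.95717
Series ([0.95717], C3, and C4): 0.95717 × 0.74800 × 0.98400 = 0.705

0.705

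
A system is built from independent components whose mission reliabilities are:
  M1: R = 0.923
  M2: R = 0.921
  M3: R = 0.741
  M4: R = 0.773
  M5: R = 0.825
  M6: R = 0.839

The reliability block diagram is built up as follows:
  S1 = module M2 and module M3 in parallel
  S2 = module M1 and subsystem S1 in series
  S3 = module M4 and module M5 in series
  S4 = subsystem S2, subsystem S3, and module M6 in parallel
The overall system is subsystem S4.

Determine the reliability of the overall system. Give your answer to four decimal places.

0.9944

Parallel (M2 and M3): 1 − (1 − 0.921000)(1 − 0.741000) = 0.979539
Series (M1 and [0.979539]): 0.923000 × 0.979539 = 0.904114
Series (M4 and M5): 0.773000 × 0.825000 = 0.637725
Parallel ([0.904114], [0.637725], and M6): 1 − (1 − 0.904114)(1 − 0.637725)(1 − 0.839000) = 0.9944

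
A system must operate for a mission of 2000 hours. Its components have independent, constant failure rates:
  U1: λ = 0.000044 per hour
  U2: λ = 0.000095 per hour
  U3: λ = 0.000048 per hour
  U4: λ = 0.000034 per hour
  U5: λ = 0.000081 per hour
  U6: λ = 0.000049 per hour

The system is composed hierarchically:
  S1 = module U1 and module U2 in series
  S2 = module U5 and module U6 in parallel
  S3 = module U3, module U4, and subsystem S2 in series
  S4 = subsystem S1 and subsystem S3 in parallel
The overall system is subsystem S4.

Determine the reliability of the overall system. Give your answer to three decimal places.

0.960

R(U1) = exp(−0.000044 × 2000) = 0.91576
R(U2) = exp(−0.000095 × 2000) = 0.82696
R(U3) = exp(−0.000048 × 2000) = 0.90846
R(U4) = exp(−0.000034 × 2000) = 0.93426
R(U5) = exp(−0.000081 × 2000) = 0.85044
R(U6) = exp(−0.000049 × 2000) = 0.90665
Series (U1 and U2): 0.91576 × 0.82696 = 0.75730
Parallel (U5 and U6): 1 − (1 − 0.85044)(1 − 0.90665) = 0.98604
Series (U3, U4, and [0.98604]): 0.90846 × 0.93426 × 0.98604 = 0.83689
Parallel ([0.75730] and [0.83689]): 1 − (1 − 0.75730)(1 − 0.83689) = 0.960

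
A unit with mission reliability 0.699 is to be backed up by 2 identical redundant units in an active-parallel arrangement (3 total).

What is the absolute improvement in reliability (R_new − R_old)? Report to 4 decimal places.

0.2737

R_before = 0.699
R_after = 1 − (1 − 0.699)^3 = 0.9727
ΔR = 0.9727 − 0.699 = 0.2737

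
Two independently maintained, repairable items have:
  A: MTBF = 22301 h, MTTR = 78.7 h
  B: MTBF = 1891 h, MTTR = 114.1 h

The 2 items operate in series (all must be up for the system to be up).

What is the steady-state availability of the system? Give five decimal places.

A(A) = MTBF/(MTBF+MTTR) = 22301/(22301+78.7) = 0.996483
A(B) = MTBF/(MTBF+MTTR) = 1891/(1891+114.1) = 0.943095
Series availability: 0.996483 × 0.943095 = 0.93978

0.93978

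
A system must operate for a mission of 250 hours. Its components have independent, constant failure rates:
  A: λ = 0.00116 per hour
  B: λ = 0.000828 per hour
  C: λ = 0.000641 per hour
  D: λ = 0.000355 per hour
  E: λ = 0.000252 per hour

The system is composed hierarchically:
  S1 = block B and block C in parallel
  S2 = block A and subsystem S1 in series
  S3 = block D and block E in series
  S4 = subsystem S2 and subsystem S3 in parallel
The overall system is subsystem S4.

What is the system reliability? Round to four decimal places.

0.9616

R(A) = exp(−0.00116 × 250) = 0.748264
R(B) = exp(−0.000828 × 250) = 0.813020
R(C) = exp(−0.000641 × 250) = 0.851931
R(D) = exp(−0.000355 × 250) = 0.915074
R(E) = exp(−0.000252 × 250) = 0.938943
Parallel (B and C): 1 − (1 − 0.813020)(1 − 0.851931) = 0.972314
Series (A and [0.972314]): 0.748264 × 0.972314 = 0.727548
Series (D and E): 0.915074 × 0.938943 = 0.859202
Parallel ([0.727548] and [0.859202]): 1 − (1 − 0.727548)(1 − 0.859202) = 0.9616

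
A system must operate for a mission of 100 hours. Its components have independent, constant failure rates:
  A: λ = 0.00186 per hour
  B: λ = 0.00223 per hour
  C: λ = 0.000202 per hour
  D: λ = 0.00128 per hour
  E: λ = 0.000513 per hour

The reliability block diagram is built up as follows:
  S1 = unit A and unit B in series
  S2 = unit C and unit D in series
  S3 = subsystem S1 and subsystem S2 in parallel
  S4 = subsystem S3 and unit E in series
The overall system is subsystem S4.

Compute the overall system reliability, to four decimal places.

0.9061

R(A) = exp(−0.00186 × 100) = 0.830274
R(B) = exp(−0.00223 × 100) = 0.800115
R(C) = exp(−0.000202 × 100) = 0.980003
R(D) = exp(−0.00128 × 100) = 0.879853
R(E) = exp(−0.000513 × 100) = 0.949994
Series (A and B): 0.830274 × 0.800115 = 0.664315
Series (C and D): 0.980003 × 0.879853 = 0.862259
Parallel ([0.664315] and [0.862259]): 1 − (1 − 0.664315)(1 − 0.862259) = 0.953762
Series ([0.953762] and E): 0.953762 × 0.949994 = 0.9061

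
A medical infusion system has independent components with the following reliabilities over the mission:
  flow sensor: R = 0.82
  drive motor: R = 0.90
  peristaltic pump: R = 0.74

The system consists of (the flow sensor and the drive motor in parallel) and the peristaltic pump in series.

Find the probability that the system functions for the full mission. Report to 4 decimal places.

0.7267

Parallel (flow sensor and drive motor): 1 − (1 − 0.820000)(1 − 0.900000) = 0.982000
Series ([0.982000] and peristaltic pump): 0.982000 × 0.740000 = 0.7267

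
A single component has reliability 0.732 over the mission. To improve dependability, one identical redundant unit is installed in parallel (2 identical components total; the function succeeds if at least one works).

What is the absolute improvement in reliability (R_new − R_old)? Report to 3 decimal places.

R_before = 0.732
R_after = 1 − (1 − 0.732)^2 = 0.928
ΔR = 0.928 − 0.732 = 0.196

0.196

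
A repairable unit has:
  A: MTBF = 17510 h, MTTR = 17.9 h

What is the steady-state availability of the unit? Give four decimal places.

A(A) = MTBF/(MTBF+MTTR) = 17510/(17510+17.9) = 0.9990

0.9990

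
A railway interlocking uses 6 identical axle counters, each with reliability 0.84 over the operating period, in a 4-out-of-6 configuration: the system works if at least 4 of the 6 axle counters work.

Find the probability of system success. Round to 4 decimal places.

R = Σ_{i=4}^{6} C(6,i) p^i (1−p)^{6−i} with p = 0.84
C(6,4)·0.84^4·0.16^2 = 0.191183
C(6,5)·0.84^5·0.16^1 = 0.401483
C(6,6)·0.84^6·0.16^0 = 0.351298
Sum = 0.9440

0.9440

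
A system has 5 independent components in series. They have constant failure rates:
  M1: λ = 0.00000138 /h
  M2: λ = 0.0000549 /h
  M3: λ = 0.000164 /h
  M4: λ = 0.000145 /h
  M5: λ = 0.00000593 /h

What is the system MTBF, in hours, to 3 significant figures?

Series of exponential components: λ_sys = Σ λ_i
λ_sys = 0.00000138 + 0.0000549 + 0.000164 + 0.000145 + 0.00000593 = 3.7121e-04 /h
MTBF = 1 / λ_sys = 2690 h

2690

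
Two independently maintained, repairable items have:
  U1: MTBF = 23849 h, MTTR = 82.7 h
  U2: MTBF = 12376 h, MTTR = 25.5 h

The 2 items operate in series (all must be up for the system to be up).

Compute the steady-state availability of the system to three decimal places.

A(U1) = MTBF/(MTBF+MTTR) = 23849/(23849+82.7) = 0.996544
A(U2) = MTBF/(MTBF+MTTR) = 12376/(12376+25.5) = 0.997944
Series availability: 0.996544 × 0.997944 = 0.994

0.994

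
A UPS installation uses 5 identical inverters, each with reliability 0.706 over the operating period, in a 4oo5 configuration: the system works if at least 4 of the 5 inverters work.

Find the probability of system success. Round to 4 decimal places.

R = Σ_{i=4}^{5} C(5,i) p^i (1−p)^{5−i} with p = 0.706
C(5,4)·0.706^4·0.294^1 = 0.365205
C(5,5)·0.706^5·0.294^0 = 0.175398
Sum = 0.5406

0.5406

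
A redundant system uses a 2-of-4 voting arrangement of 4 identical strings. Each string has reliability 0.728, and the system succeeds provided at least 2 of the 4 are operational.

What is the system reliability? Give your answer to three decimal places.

0.936

R = Σ_{i=2}^{4} C(4,i) p^i (1−p)^{4−i} with p = 0.728
C(4,2)·0.728^2·0.272^2 = 0.23526
C(4,3)·0.728^3·0.272^1 = 0.41978
C(4,4)·0.728^4·0.272^0 = 0.28088
Sum = 0.936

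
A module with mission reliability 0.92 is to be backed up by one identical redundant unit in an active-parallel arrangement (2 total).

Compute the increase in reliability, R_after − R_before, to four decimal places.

R_before = 0.92
R_after = 1 − (1 − 0.92)^2 = 0.9936
ΔR = 0.9936 − 0.92 = 0.0736

0.0736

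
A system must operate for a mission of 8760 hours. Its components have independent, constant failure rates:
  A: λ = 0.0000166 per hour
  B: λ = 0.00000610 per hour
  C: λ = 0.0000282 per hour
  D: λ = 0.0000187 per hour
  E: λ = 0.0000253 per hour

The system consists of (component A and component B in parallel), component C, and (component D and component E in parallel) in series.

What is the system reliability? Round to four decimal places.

0.7523

R(A) = exp(−0.0000166 × 8760) = 0.864663
R(B) = exp(−0.00000610 × 8760) = 0.947967
R(C) = exp(−0.0000282 × 8760) = 0.781116
R(D) = exp(−0.0000187 × 8760) = 0.848902
R(E) = exp(−0.0000253 × 8760) = 0.801213
Parallel (A and B): 1 − (1 − 0.864663)(1 − 0.947967) = 0.992958
Parallel (D and E): 1 − (1 − 0.848902)(1 − 0.801213) = 0.969964
Series ([0.992958], C, and [0.969964]): 0.992958 × 0.781116 × 0.969964 = 0.7523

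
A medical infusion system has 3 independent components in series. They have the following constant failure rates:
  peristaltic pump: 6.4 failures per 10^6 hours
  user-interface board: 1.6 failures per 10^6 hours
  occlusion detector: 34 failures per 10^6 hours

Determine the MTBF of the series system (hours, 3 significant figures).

Series of exponential components: λ_sys = Σ λ_i
λ_sys = 0.0000064 + 0.0000016 + 0.000034 = 4.2000e-05 /h
MTBF = 1 / λ_sys = 23800 h

23800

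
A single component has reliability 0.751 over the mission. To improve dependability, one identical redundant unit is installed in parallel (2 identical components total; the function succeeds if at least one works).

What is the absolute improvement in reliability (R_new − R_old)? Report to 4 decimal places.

0.1870

R_before = 0.751
R_after = 1 − (1 − 0.751)^2 = 0.9380
ΔR = 0.9380 − 0.751 = 0.1870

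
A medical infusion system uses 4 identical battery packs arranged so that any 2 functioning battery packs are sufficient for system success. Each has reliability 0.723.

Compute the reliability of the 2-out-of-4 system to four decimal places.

0.9326

R = Σ_{i=2}^{4} C(4,i) p^i (1−p)^{4−i} with p = 0.723
C(4,2)·0.723^2·0.277^2 = 0.240651
C(4,3)·0.723^3·0.277^1 = 0.418750
C(4,4)·0.723^4·0.277^0 = 0.273246
Sum = 0.9326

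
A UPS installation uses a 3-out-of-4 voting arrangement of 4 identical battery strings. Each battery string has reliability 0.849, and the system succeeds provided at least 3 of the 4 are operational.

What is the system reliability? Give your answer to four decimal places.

R = Σ_{i=3}^{4} C(4,i) p^i (1−p)^{4−i} with p = 0.849
C(4,3)·0.849^3·0.151^1 = 0.369624
C(4,4)·0.849^4·0.151^0 = 0.519554
Sum = 0.8892

0.8892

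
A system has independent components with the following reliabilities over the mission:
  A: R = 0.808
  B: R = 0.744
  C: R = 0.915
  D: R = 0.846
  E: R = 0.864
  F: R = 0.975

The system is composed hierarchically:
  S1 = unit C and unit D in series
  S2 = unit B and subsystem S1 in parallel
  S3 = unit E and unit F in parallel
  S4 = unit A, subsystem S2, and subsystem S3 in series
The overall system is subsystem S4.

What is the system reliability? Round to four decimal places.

Series (C and D): 0.915000 × 0.846000 = 0.774090
Parallel (B and [0.774090]): 1 − (1 − 0.744000)(1 − 0.774090) = 0.942167
Parallel (E and F): 1 − (1 − 0.864000)(1 − 0.975000) = 0.996600
Series (A, [0.942167], and [0.996600]): 0.808000 × 0.942167 × 0.996600 = 0.7587

0.7587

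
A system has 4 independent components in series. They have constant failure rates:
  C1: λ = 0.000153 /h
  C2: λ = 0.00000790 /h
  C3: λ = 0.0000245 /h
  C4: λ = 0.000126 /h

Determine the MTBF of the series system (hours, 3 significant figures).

3210

Series of exponential components: λ_sys = Σ λ_i
λ_sys = 0.000153 + 0.00000790 + 0.0000245 + 0.000126 = 3.1140e-04 /h
MTBF = 1 / λ_sys = 3210 h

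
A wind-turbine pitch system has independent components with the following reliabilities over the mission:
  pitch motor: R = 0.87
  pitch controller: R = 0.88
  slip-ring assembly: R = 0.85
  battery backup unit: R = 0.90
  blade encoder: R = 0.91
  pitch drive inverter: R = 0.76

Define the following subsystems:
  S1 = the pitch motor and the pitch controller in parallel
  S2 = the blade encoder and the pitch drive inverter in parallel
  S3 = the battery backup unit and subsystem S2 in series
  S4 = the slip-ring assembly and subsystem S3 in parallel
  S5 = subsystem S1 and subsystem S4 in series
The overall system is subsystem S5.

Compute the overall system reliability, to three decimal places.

Parallel (pitch motor and pitch controller): 1 − (1 − 0.87000)(1 − 0.88000) = 0.98440
Parallel (blade encoder and pitch drive inverter): 1 − (1 − 0.91000)(1 − 0.76000) = 0.97840
Series (battery backup unit and [0.97840]): 0.90000 × 0.97840 = 0.88056
Parallel (slip-ring assembly and [0.88056]): 1 − (1 − 0.85000)(1 − 0.88056) = 0.98208
Series ([0.98440] and [0.98208]): 0.98440 × 0.98208 = 0.967

0.967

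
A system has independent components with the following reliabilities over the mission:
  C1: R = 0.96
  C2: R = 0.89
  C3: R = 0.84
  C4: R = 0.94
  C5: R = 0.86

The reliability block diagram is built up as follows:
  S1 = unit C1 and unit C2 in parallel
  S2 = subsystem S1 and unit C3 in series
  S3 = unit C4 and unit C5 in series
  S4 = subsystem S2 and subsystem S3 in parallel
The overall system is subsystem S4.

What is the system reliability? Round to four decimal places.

0.9686

Parallel (C1 and C2): 1 − (1 − 0.960000)(1 − 0.890000) = 0.995600
Series ([0.995600] and C3): 0.995600 × 0.840000 = 0.836304
Series (C4 and C5): 0.940000 × 0.860000 = 0.808400
Parallel ([0.836304] and [0.808400]): 1 − (1 − 0.836304)(1 − 0.808400) = 0.9686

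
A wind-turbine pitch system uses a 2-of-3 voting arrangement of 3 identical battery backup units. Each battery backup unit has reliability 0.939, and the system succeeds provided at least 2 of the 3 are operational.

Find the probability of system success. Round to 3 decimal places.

R = Σ_{i=2}^{3} C(3,i) p^i (1−p)^{3−i} with p = 0.939
C(3,2)·0.939^2·0.061^1 = 0.16135
C(3,3)·0.939^3·0.061^0 = 0.82794
Sum = 0.989

0.989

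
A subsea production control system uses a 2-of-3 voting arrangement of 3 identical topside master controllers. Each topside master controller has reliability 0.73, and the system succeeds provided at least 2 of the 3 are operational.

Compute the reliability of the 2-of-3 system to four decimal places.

R = Σ_{i=2}^{3} C(3,i) p^i (1−p)^{3−i} with p = 0.73
C(3,2)·0.73^2·0.27^1 = 0.431649
C(3,3)·0.73^3·0.27^0 = 0.389017
Sum = 0.8207

0.8207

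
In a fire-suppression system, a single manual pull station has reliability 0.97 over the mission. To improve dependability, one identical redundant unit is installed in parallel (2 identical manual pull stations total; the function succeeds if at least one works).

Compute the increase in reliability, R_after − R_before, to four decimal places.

0.0291

R_before = 0.97
R_after = 1 − (1 − 0.97)^2 = 0.9991
ΔR = 0.9991 − 0.97 = 0.0291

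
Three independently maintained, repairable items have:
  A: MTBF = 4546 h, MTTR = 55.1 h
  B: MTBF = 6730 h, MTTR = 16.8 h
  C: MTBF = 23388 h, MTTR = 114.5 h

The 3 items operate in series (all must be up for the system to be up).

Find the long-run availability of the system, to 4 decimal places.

0.9808

A(A) = MTBF/(MTBF+MTTR) = 4546/(4546+55.1) = 0.988025
A(B) = MTBF/(MTBF+MTTR) = 6730/(6730+16.8) = 0.997510
A(C) = MTBF/(MTBF+MTTR) = 23388/(23388+114.5) = 0.995128
Series availability: 0.988025 × 0.997510 × 0.995128 = 0.9808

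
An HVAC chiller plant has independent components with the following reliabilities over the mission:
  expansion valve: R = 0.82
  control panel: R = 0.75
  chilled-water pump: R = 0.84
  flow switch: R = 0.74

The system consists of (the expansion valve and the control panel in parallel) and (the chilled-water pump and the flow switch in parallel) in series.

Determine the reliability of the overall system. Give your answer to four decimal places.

Parallel (expansion valve and control panel): 1 − (1 − 0.820000)(1 − 0.750000) = 0.955000
Parallel (chilled-water pump and flow switch): 1 − (1 − 0.840000)(1 − 0.740000) = 0.958400
Series ([0.955000] and [0.958400]): 0.955000 × 0.958400 = 0.9153

0.9153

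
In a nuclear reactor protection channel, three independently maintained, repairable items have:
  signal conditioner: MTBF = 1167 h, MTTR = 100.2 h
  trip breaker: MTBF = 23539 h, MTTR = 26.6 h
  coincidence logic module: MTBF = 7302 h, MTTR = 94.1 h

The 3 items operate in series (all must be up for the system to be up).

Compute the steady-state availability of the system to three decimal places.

0.908

A(signal conditioner) = MTBF/(MTBF+MTTR) = 1167/(1167+100.2) = 0.920928
A(trip breaker) = MTBF/(MTBF+MTTR) = 23539/(23539+26.6) = 0.998871
A(coincidence logic module) = MTBF/(MTBF+MTTR) = 7302/(7302+94.1) = 0.987277
Series availability: 0.920928 × 0.998871 × 0.987277 = 0.908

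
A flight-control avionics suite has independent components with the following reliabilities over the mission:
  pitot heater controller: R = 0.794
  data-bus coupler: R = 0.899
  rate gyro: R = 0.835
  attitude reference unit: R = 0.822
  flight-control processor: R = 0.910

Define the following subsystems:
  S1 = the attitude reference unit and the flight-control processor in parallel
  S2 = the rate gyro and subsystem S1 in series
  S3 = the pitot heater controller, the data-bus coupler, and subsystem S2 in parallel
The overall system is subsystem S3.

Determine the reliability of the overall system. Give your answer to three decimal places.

0.996

Parallel (attitude reference unit and flight-control processor): 1 − (1 − 0.82200)(1 − 0.91000) = 0.98398
Series (rate gyro and [0.98398]): 0.83500 × 0.98398 = 0.82162
Parallel (pitot heater controller, data-bus coupler, and [0.82162]): 1 − (1 − 0.79400)(1 − 0.89900)(1 − 0.82162) = 0.996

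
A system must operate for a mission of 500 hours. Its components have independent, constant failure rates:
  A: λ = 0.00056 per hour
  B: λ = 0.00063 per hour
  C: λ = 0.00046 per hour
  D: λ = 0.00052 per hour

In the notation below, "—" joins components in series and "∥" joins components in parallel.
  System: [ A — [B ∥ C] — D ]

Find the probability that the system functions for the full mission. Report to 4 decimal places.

R(A) = exp(−0.00056 × 500) = 0.755784
R(B) = exp(−0.00063 × 500) = 0.729789
R(C) = exp(−0.00046 × 500) = 0.794534
R(D) = exp(−0.00052 × 500) = 0.771052
Parallel (B and C): 1 − (1 − 0.729789)(1 − 0.794534) = 0.944481
Series (A, [0.944481], and D): 0.755784 × 0.944481 × 0.771052 = 0.5504

0.5504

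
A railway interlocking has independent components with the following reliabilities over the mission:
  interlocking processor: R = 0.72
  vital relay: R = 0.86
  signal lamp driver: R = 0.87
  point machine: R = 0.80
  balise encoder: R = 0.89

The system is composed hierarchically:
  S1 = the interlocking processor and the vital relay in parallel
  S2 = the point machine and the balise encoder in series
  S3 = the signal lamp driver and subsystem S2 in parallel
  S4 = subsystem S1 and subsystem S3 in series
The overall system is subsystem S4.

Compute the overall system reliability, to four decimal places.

0.9248

Parallel (interlocking processor and vital relay): 1 − (1 − 0.720000)(1 − 0.860000) = 0.960800
Series (point machine and balise encoder): 0.800000 × 0.890000 = 0.712000
Parallel (signal lamp driver and [0.712000]): 1 − (1 − 0.870000)(1 − 0.712000) = 0.962560
Series ([0.960800] and [0.962560]): 0.960800 × 0.962560 = 0.9248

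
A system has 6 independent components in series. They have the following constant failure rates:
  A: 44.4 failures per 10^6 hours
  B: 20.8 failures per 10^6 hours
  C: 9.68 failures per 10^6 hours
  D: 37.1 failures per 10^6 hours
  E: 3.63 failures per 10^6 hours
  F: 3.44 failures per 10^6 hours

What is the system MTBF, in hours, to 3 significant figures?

8400

Series of exponential components: λ_sys = Σ λ_i
λ_sys = 0.0000444 + 0.0000208 + 0.00000968 + 0.0000371 + 0.00000363 + 0.00000344 = 1.1905e-04 /h
MTBF = 1 / λ_sys = 8400 h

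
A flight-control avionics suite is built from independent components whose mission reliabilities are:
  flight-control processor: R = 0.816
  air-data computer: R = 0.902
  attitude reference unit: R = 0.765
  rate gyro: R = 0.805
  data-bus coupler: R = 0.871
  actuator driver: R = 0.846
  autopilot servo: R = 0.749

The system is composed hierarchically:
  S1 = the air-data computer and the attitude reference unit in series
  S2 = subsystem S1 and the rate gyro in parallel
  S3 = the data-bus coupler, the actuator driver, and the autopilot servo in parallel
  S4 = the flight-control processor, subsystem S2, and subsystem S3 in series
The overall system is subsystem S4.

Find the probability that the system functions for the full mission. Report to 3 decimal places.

Series (air-data computer and attitude reference unit): 0.90200 × 0.76500 = 0.69003
Parallel ([0.69003] and rate gyro): 1 − (1 − 0.69003)(1 − 0.80500) = 0.93956
Parallel (data-bus coupler, actuator driver, and autopilot servo): 1 − (1 − 0.87100)(1 − 0.84600)(1 − 0.74900) = 0.99501
Series (flight-control processor, [0.93956], and [0.99501]): 0.81600 × 0.93956 × 0.99501 = 0.763

0.763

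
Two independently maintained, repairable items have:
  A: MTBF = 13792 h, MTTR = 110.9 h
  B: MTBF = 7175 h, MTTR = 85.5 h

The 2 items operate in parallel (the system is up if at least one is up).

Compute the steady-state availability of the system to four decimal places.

A(A) = MTBF/(MTBF+MTTR) = 13792/(13792+110.9) = 0.992023
A(B) = MTBF/(MTBF+MTTR) = 7175/(7175+85.5) = 0.988224
Parallel availability: 1 − (1 − 0.992023)(1 − 0.988224) = 0.9999

0.9999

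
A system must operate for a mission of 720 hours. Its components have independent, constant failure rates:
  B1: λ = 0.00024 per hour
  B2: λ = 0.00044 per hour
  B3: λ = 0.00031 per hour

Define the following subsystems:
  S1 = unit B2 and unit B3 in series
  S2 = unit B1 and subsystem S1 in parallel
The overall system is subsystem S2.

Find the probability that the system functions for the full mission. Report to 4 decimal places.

0.9338

R(B1) = exp(−0.00024 × 720) = 0.841306
R(B2) = exp(−0.00044 × 720) = 0.728476
R(B3) = exp(−0.00031 × 720) = 0.799955
Series (B2 and B3): 0.728476 × 0.799955 = 0.582748
Parallel (B1 and [0.582748]): 1 − (1 − 0.841306)(1 − 0.582748) = 0.9338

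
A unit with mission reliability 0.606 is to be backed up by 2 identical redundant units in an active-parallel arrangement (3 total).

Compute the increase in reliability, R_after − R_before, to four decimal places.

R_before = 0.606
R_after = 1 − (1 − 0.606)^3 = 0.9388
ΔR = 0.9388 − 0.606 = 0.3328

0.3328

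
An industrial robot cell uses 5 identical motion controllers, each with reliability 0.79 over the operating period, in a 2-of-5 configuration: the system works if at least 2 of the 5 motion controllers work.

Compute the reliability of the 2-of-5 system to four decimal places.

0.9919

R = Σ_{i=2}^{5} C(5,i) p^i (1−p)^{5−i} with p = 0.79
C(5,2)·0.79^2·0.21^3 = 0.057798
C(5,3)·0.79^3·0.21^2 = 0.217430
C(5,4)·0.79^4·0.21^1 = 0.408976
C(5,5)·0.79^5·0.21^0 = 0.307706
Sum = 0.9919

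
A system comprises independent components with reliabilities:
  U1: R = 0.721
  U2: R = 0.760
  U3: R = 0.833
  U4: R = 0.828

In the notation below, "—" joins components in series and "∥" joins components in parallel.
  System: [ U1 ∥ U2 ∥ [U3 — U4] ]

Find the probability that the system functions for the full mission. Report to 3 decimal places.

0.979

Series (U3 and U4): 0.83300 × 0.82800 = 0.68972
Parallel (U1, U2, and [0.68972]): 1 − (1 − 0.72100)(1 − 0.76000)(1 − 0.68972) = 0.979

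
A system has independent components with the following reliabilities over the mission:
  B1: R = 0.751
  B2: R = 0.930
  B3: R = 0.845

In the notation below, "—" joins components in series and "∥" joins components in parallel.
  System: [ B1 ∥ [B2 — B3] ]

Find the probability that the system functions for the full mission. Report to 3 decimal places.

Series (B2 and B3): 0.93000 × 0.84500 = 0.78585
Parallel (B1 and [0.78585]): 1 − (1 − 0.75100)(1 − 0.78585) = 0.947

0.947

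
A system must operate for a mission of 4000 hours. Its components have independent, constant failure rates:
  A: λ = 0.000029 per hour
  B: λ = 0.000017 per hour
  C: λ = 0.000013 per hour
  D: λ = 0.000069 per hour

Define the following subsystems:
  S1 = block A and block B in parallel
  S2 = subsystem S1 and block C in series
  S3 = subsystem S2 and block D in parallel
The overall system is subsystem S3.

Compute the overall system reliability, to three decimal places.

R(A) = exp(−0.000029 × 4000) = 0.89048
R(B) = exp(−0.000017 × 4000) = 0.93426
R(C) = exp(−0.000013 × 4000) = 0.94933
R(D) = exp(−0.000069 × 4000) = 0.75881
Parallel (A and B): 1 − (1 − 0.89048)(1 − 0.93426) = 0.99280
Series ([0.99280] and C): 0.99280 × 0.94933 = 0.94249
Parallel ([0.94249] and D): 1 − (1 − 0.94249)(1 − 0.75881) = 0.986

0.986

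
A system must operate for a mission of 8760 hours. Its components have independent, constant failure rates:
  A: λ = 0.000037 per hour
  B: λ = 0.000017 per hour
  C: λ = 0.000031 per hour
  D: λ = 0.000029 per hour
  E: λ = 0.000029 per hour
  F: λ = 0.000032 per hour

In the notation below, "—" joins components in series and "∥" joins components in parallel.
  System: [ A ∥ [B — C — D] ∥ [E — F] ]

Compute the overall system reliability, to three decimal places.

0.944

R(A) = exp(−0.000037 × 8760) = 0.72316
R(B) = exp(−0.000017 × 8760) = 0.86164
R(C) = exp(−0.000031 × 8760) = 0.76219
R(D) = exp(−0.000029 × 8760) = 0.77566
R(E) = exp(−0.000029 × 8760) = 0.77566
R(F) = exp(−0.000032 × 8760) = 0.75554
Series (B, C, and D): 0.86164 × 0.76219 × 0.77566 = 0.50940
Series (E and F): 0.77566 × 0.75554 = 0.58604
Parallel (A, [0.50940], and [0.58604]): 1 − (1 − 0.72316)(1 − 0.50940)(1 − 0.58604) = 0.944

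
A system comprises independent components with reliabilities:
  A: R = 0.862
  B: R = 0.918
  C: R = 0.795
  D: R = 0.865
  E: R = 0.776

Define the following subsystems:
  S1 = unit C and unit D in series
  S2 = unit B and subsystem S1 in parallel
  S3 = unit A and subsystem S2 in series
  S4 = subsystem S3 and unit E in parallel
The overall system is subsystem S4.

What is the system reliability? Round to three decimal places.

0.964

Series (C and D): 0.79500 × 0.86500 = 0.68768
Parallel (B and [0.68768]): 1 − (1 − 0.91800)(1 − 0.68768) = 0.97439
Series (A and [0.97439]): 0.86200 × 0.97439 = 0.83992
Parallel ([0.83992] and E): 1 − (1 − 0.83992)(1 − 0.77600) = 0.964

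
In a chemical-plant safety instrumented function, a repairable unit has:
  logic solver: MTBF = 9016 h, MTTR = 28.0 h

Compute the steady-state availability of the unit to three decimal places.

0.997

A(logic solver) = MTBF/(MTBF+MTTR) = 9016/(9016+28.0) = 0.997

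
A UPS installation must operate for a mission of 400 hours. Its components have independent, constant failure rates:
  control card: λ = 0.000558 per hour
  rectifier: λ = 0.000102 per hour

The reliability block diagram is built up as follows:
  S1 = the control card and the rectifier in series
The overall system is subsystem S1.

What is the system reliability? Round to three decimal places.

R(control card) = exp(−0.000558 × 400) = 0.79995
R(rectifier) = exp(−0.000102 × 400) = 0.96002
Series (control card and rectifier): 0.79995 × 0.96002 = 0.768

0.768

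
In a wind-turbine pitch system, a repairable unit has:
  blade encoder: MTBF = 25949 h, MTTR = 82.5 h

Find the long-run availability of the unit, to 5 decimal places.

0.99683

A(blade encoder) = MTBF/(MTBF+MTTR) = 25949/(25949+82.5) = 0.99683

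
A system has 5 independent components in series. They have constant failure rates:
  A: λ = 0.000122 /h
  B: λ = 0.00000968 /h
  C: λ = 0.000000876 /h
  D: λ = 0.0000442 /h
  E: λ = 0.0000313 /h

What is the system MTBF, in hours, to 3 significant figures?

4810

Series of exponential components: λ_sys = Σ λ_i
λ_sys = 0.000122 + 0.00000968 + 0.000000876 + 0.0000442 + 0.0000313 = 2.0806e-04 /h
MTBF = 1 / λ_sys = 4810 h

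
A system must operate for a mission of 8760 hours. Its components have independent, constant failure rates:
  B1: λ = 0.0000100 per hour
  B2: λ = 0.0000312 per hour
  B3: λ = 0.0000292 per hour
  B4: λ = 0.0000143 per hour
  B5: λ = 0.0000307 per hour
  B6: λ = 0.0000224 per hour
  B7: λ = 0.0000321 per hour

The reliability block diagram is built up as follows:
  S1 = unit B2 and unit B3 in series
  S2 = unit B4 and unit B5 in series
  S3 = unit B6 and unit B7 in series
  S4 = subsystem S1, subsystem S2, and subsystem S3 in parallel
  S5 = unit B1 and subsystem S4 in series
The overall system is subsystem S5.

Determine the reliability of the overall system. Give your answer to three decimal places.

R(B1) = exp(−0.0000100 × 8760) = 0.91613
R(B2) = exp(−0.0000312 × 8760) = 0.76086
R(B3) = exp(−0.0000292 × 8760) = 0.77430
R(B4) = exp(−0.0000143 × 8760) = 0.88226
R(B5) = exp(−0.0000307 × 8760) = 0.76420
R(B6) = exp(−0.0000224 × 8760) = 0.82183
R(B7) = exp(−0.0000321 × 8760) = 0.75488
Series (B2 and B3): 0.76086 × 0.77430 = 0.58913
Series (B4 and B5): 0.88226 × 0.76420 = 0.67422
Series (B6 and B7): 0.82183 × 0.75488 = 0.62038
Parallel ([0.58913], [0.67422], and [0.62038]): 1 − (1 − 0.58913)(1 − 0.67422)(1 − 0.62038) = 0.94919
Series (B1 and [0.94919]): 0.91613 × 0.94919 = 0.870

0.870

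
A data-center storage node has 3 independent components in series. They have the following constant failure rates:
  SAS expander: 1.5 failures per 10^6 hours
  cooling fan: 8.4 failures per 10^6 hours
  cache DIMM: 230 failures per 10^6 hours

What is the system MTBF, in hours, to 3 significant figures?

Series of exponential components: λ_sys = Σ λ_i
λ_sys = 0.0000015 + 0.0000084 + 0.00023 = 2.3990e-04 /h
MTBF = 1 / λ_sys = 4170 h

4170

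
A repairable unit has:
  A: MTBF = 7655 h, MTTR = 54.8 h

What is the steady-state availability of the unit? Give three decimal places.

0.993

A(A) = MTBF/(MTBF+MTTR) = 7655/(7655+54.8) = 0.993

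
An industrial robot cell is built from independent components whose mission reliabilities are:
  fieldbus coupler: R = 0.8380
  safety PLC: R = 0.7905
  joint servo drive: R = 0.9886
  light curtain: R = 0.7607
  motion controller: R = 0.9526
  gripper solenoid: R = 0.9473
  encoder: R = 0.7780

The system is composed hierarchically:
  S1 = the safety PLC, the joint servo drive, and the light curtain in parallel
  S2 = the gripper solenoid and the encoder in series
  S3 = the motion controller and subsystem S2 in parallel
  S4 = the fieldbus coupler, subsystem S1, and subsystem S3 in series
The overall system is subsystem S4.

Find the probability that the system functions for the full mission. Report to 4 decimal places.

0.8271

Parallel (safety PLC, joint servo drive, and light curtain): 1 − (1 − 0.790500)(1 − 0.988600)(1 − 0.760700) = 0.999428
Series (gripper solenoid and encoder): 0.947300 × 0.778000 = 0.736999
Parallel (motion controller and [0.736999]): 1 − (1 − 0.952600)(1 − 0.736999) = 0.987534
Series (fieldbus coupler, [0.999428], and [0.987534]): 0.838000 × 0.999428 × 0.987534 = 0.8271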